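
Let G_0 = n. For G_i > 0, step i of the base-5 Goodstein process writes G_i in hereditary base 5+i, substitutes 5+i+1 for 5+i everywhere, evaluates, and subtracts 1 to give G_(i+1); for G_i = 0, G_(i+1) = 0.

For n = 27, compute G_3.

63

G_0 = 27. HB_5(27) = 5^2 + 2. Bump = 38. G_1 = 37.
G_1 = 37. HB_6(37) = 6^2 + 1. Bump = 50. G_2 = 49.
G_2 = 49. HB_7(49) = 7^2. Bump = 64. G_3 = 63.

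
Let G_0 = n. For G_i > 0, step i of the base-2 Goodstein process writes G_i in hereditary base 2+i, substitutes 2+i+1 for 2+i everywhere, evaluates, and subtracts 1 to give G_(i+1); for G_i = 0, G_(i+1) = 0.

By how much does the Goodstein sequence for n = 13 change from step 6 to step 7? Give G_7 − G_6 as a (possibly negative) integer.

3352567376

[0] 13 ≡ 2^(2 + 1) + 2^2 + 1 (base 2). Lift 3: 109. −1: 108.
[1] 108 ≡ 3^(3 + 1) + 3^3 (base 3). Lift 4: 1280. −1: 1279.
[2] 1279 ≡ 4^(4 + 1) + 3·4^3 + 3·4^2 + 3·4 + 3 (base 4). Lift 5: 16093. −1: 16092.
[3] 16092 ≡ 5^(5 + 1) + 3·5^3 + 3·5^2 + 3·5 + 2 (base 5). Lift 6: 280712. −1: 280711.
[4] 280711 ≡ 6^(6 + 1) + 3·6^3 + 3·6^2 + 3·6 + 1 (base 6). Lift 7: 5765999. −1: 5765998.
[5] 5765998 ≡ 7^(7 + 1) + 3·7^3 + 3·7^2 + 3·7 (base 7). Lift 8: 134219480. −1: 134219479.
[6] 134219479 ≡ 8^(8 + 1) + 3·8^3 + 3·8^2 + 2·8 + 7 (base 8). Lift 9: 3486786856. −1: 3486786855.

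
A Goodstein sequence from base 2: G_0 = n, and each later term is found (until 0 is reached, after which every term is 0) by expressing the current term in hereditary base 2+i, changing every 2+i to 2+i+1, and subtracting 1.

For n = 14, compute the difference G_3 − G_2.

14 —HB2→ 2^(2 + 1) + 2^2 + 2 —bump→ 3^(3 + 1) + 3^3 + 3 = 111 —(−1)→ 110
110 —HB3→ 3^(3 + 1) + 3^3 + 2 —bump→ 4^(4 + 1) + 4^4 + 2 = 1282 —(−1)→ 1281
1281 —HB4→ 4^(4 + 1) + 4^4 + 1 —bump→ 5^(5 + 1) + 5^5 + 1 = 18751 —(−1)→ 18750

17469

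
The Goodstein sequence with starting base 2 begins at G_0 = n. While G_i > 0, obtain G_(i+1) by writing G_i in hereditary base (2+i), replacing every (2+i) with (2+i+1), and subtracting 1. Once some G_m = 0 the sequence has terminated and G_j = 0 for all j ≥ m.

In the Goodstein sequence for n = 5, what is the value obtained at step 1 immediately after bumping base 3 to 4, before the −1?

i=0: 5 = 2^2 + 1 (b=2); 2→3: 3^3 + 1 = 28; 28−1 = 27
i=1: 27 = 3^3 (b=3); 3→4: 4^4 = 256; 256−1 = 255

256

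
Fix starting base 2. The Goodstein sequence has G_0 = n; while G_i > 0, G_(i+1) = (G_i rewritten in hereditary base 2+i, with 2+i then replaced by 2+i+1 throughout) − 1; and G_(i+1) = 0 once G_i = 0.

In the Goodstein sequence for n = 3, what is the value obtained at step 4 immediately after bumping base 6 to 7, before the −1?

1

[0] 3 ≡ 2 + 1 (base 2). Lift 3: 4. −1: 3.
[1] 3 ≡ 3 (base 3). Lift 4: 4. −1: 3.
[2] 3 ≡ 3 (base 4). Lift 5: 3. −1: 2.
[3] 2 ≡ 2 (base 5). Lift 6: 2. −1: 1.
[4] 1 ≡ 1 (base 6). Lift 7: 1. −1: 0.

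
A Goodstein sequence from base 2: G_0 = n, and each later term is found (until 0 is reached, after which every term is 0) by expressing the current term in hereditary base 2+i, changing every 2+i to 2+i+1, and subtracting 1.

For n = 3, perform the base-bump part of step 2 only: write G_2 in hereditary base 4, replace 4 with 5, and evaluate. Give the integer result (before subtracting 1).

3

i=0: 3 = 2 + 1 (b=2); 2→3: 3 + 1 = 4; 4−1 = 3
i=1: 3 = 3 (b=3); 3→4: 4 = 4; 4−1 = 3
i=2: 3 = 3 (b=4); 4→5: 3 = 3; 3−1 = 2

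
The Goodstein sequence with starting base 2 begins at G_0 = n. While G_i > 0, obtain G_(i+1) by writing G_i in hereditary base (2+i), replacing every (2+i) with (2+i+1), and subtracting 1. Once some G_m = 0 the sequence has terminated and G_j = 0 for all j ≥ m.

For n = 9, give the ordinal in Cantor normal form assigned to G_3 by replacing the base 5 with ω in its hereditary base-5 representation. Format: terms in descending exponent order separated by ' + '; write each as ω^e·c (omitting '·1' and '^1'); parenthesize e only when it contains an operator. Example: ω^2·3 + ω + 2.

G_0 = 9. HB_2(9) = 2^(2 + 1) + 1. Bump = 82. G_1 = 81.
G_1 = 81. HB_3(81) = 3^(3 + 1). Bump = 1024. G_2 = 1023.
G_2 = 1023. HB_4(1023) = 3·4^4 + 3·4^3 + 3·4^2 + 3·4 + 3. Bump = 9843. G_3 = 9842.
G_3 = 9842. HB_5(9842) = 3·5^5 + 3·5^3 + 3·5^2 + 3·5 + 2. Bump = 140744. G_4 = 140743.

ω^ω·3 + ω^3·3 + ω^2·3 + ω·3 + 2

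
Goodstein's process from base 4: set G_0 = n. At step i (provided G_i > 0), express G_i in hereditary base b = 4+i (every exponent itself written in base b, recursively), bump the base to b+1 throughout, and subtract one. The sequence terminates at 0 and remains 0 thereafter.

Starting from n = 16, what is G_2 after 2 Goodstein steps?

(0) 16|_4 = 4^2 ↦ 5^2|_5 = 25 ⇒ 24
(1) 24|_5 = 4·5 + 4 ↦ 4·6 + 4|_6 = 28 ⇒ 27
(2) 27|_6 = 4·6 + 3 ↦ 4·7 + 3|_7 = 31 ⇒ 30

27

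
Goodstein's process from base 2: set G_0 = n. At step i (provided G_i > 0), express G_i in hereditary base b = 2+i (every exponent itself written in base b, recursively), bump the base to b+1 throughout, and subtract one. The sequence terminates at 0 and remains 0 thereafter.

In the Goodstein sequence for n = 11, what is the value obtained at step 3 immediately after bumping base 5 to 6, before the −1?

279938

11 —HB2→ 2^(2 + 1) + 2 + 1 —bump→ 3^(3 + 1) + 3 + 1 = 85 —(−1)→ 84
84 —HB3→ 3^(3 + 1) + 3 —bump→ 4^(4 + 1) + 4 = 1028 —(−1)→ 1027
1027 —HB4→ 4^(4 + 1) + 3 —bump→ 5^(5 + 1) + 3 = 15628 —(−1)→ 15627
15627 —HB5→ 5^(5 + 1) + 2 —bump→ 6^(6 + 1) + 2 = 279938 —(−1)→ 279937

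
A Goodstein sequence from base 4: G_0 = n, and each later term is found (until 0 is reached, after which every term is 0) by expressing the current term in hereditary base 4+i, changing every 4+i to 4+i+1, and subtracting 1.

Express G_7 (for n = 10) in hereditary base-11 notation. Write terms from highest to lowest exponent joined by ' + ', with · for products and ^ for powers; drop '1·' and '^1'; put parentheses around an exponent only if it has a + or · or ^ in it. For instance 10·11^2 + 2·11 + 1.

11 + 2

[0] 10 ≡ 2·4 + 2 (base 4). Lift 5: 12. −1: 11.
[1] 11 ≡ 2·5 + 1 (base 5). Lift 6: 13. −1: 12.
[2] 12 ≡ 2·6 (base 6). Lift 7: 14. −1: 13.
[3] 13 ≡ 7 + 6 (base 7). Lift 8: 14. −1: 13.
[4] 13 ≡ 8 + 5 (base 8). Lift 9: 14. −1: 13.
[5] 13 ≡ 9 + 4 (base 9). Lift 10: 14. −1: 13.
[6] 13 ≡ 10 + 3 (base 10). Lift 11: 14. −1: 13.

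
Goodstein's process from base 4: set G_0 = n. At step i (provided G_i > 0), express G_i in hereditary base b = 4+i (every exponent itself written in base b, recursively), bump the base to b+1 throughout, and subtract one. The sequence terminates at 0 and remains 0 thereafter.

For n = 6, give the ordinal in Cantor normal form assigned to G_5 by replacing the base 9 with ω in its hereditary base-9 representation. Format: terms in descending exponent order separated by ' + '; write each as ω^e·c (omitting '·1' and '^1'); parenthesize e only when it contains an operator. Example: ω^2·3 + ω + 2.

[0] 6 ≡ 4 + 2 (base 4). Lift 5: 7. −1: 6.
[1] 6 ≡ 5 + 1 (base 5). Lift 6: 7. −1: 6.
[2] 6 ≡ 6 (base 6). Lift 7: 7. −1: 6.
[3] 6 ≡ 6 (base 7). Lift 8: 6. −1: 5.
[4] 5 ≡ 5 (base 8). Lift 9: 5. −1: 4.
[5] 4 ≡ 4 (base 9). Lift 10: 4. −1: 3.

4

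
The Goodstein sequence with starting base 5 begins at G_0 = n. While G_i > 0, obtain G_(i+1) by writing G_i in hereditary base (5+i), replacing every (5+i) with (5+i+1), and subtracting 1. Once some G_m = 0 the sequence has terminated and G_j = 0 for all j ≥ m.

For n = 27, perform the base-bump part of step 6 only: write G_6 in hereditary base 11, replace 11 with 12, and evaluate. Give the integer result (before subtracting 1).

88

G_0=27  [base 5] 5^2 + 2  →[5↦6]→  6^2 + 2 = 38  −1 ⇒ G_1=37
G_1=37  [base 6] 6^2 + 1  →[6↦7]→  7^2 + 1 = 50  −1 ⇒ G_2=49
G_2=49  [base 7] 7^2  →[7↦8]→  8^2 = 64  −1 ⇒ G_3=63
G_3=63  [base 8] 7·8 + 7  →[8↦9]→  7·9 + 7 = 70  −1 ⇒ G_4=69
G_4=69  [base 9] 7·9 + 6  →[9↦10]→  7·10 + 6 = 76  −1 ⇒ G_5=75
G_5=75  [base 10] 7·10 + 5  →[10↦11]→  7·11 + 5 = 82  −1 ⇒ G_6=81
G_6=81  [base 11] 7·11 + 4  →[11↦12]→  7·12 + 4 = 88  −1 ⇒ G_7=87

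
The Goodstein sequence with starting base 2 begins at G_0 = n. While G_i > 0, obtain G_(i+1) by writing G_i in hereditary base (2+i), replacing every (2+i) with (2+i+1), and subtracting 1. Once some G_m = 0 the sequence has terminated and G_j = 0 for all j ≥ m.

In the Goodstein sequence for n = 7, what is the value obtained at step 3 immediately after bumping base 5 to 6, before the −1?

46658

[0] 7 ≡ 2^2 + 2 + 1 (base 2). Lift 3: 31. −1: 30.
[1] 30 ≡ 3^3 + 3 (base 3). Lift 4: 260. −1: 259.
[2] 259 ≡ 4^4 + 3 (base 4). Lift 5: 3128. −1: 3127.
[3] 3127 ≡ 5^5 + 2 (base 5). Lift 6: 46658. −1: 46657.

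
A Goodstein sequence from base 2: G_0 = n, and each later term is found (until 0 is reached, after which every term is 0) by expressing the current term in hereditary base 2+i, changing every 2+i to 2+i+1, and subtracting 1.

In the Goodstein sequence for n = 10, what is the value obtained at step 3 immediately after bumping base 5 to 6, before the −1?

[0] 10 ≡ 2^(2 + 1) + 2 (base 2). Lift 3: 84. −1: 83.
[1] 83 ≡ 3^(3 + 1) + 2 (base 3). Lift 4: 1026. −1: 1025.
[2] 1025 ≡ 4^(4 + 1) + 1 (base 4). Lift 5: 15626. −1: 15625.
[3] 15625 ≡ 5^(5 + 1) (base 5). Lift 6: 279936. −1: 279935.

279936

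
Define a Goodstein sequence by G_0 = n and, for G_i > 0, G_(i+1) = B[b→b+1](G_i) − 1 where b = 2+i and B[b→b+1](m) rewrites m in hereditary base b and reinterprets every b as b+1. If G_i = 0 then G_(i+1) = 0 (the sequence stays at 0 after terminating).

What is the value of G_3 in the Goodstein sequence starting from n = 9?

i=0: 9 = 2^(2 + 1) + 1 (b=2); 2→3: 3^(3 + 1) + 1 = 82; 82−1 = 81
i=1: 81 = 3^(3 + 1) (b=3); 3→4: 4^(4 + 1) = 1024; 1024−1 = 1023
i=2: 1023 = 3·4^4 + 3·4^3 + 3·4^2 + 3·4 + 3 (b=4); 4→5: 3·5^5 + 3·5^3 + 3·5^2 + 3·5 + 3 = 9843; 9843−1 = 9842
i=3: 9842 = 3·5^5 + 3·5^3 + 3·5^2 + 3·5 + 2 (b=5); 5→6: 3·6^6 + 3·6^3 + 3·6^2 + 3·6 + 2 = 140744; 140744−1 = 140743

9842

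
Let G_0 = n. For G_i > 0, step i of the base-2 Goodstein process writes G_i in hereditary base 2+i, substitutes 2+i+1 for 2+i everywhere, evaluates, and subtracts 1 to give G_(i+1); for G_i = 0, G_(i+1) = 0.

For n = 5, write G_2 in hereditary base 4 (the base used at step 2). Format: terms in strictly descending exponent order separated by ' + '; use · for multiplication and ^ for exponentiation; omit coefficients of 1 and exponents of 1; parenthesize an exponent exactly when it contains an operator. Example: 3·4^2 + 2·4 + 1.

[0] 5 ≡ 2^2 + 1 (base 2). Lift 3: 28. −1: 27.
[1] 27 ≡ 3^3 (base 3). Lift 4: 256. −1: 255.
[2] 255 ≡ 3·4^3 + 3·4^2 + 3·4 + 3 (base 4). Lift 5: 468. −1: 467.

3·4^3 + 3·4^2 + 3·4 + 3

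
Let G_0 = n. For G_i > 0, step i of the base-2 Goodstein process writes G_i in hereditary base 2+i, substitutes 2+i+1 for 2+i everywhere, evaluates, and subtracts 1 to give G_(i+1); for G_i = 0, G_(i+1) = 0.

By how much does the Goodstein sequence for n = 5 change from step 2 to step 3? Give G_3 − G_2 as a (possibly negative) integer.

212

G_0=5  [base 2] 2^2 + 1  →[2↦3]→  3^3 + 1 = 28  −1 ⇒ G_1=27
G_1=27  [base 3] 3^3  →[3↦4]→  4^4 = 256  −1 ⇒ G_2=255
G_2=255  [base 4] 3·4^3 + 3·4^2 + 3·4 + 3  →[4↦5]→  3·5^3 + 3·5^2 + 3·5 + 3 = 468  −1 ⇒ G_3=467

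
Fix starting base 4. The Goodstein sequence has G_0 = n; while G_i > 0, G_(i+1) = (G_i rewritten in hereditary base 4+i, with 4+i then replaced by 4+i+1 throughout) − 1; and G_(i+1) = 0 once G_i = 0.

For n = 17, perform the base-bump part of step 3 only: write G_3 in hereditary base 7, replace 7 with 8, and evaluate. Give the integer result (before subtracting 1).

44

G_0 = 17. HB_4(17) = 4^2 + 1. Bump = 26. G_1 = 25.
G_1 = 25. HB_5(25) = 5^2. Bump = 36. G_2 = 35.
G_2 = 35. HB_6(35) = 5·6 + 5. Bump = 40. G_3 = 39.
G_3 = 39. HB_7(39) = 5·7 + 4. Bump = 44. G_4 = 43.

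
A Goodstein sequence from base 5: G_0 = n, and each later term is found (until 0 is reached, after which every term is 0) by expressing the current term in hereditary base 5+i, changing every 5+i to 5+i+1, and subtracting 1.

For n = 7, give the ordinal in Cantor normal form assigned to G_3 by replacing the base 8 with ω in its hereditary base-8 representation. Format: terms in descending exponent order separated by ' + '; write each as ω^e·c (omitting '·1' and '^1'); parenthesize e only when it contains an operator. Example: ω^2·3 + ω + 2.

(0) 7|_5 = 5 + 2 ↦ 6 + 2|_6 = 8 ⇒ 7
(1) 7|_6 = 6 + 1 ↦ 7 + 1|_7 = 8 ⇒ 7
(2) 7|_7 = 7 ↦ 8|_8 = 8 ⇒ 7

7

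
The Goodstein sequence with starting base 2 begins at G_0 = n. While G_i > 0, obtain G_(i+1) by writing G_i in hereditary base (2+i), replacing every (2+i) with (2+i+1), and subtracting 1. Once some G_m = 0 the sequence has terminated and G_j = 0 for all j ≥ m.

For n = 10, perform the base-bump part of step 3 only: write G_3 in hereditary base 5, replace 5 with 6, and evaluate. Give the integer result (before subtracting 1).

279936

[0] 10 ≡ 2^(2 + 1) + 2 (base 2). Lift 3: 84. −1: 83.
[1] 83 ≡ 3^(3 + 1) + 2 (base 3). Lift 4: 1026. −1: 1025.
[2] 1025 ≡ 4^(4 + 1) + 1 (base 4). Lift 5: 15626. −1: 15625.
[3] 15625 ≡ 5^(5 + 1) (base 5). Lift 6: 279936. −1: 279935.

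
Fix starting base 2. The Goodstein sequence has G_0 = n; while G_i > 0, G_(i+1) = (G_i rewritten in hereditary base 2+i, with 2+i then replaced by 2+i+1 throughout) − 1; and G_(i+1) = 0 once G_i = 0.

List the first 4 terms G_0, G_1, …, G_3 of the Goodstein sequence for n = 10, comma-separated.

step 0: 10 = 2^(2 + 1) + 2; sub 3 for 2: 3^(3 + 1) + 3; = 84; G_1 = 84−1 = 83
step 1: 83 = 3^(3 + 1) + 2; sub 4 for 3: 4^(4 + 1) + 2; = 1026; G_2 = 1026−1 = 1025
step 2: 1025 = 4^(4 + 1) + 1; sub 5 for 4: 5^(5 + 1) + 1; = 15626; G_3 = 15626−1 = 15625

10, 83, 1025, 15625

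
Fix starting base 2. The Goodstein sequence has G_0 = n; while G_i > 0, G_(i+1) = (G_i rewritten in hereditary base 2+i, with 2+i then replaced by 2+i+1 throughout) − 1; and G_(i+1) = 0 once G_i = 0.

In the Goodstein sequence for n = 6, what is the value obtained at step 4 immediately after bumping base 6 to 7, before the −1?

98040

i=0: 6 = 2^2 + 2 (b=2); 2→3: 3^3 + 3 = 30; 30−1 = 29
i=1: 29 = 3^3 + 2 (b=3); 3→4: 4^4 + 2 = 258; 258−1 = 257
i=2: 257 = 4^4 + 1 (b=4); 4→5: 5^5 + 1 = 3126; 3126−1 = 3125
i=3: 3125 = 5^5 (b=5); 5→6: 6^6 = 46656; 46656−1 = 46655
i=4: 46655 = 5·6^5 + 5·6^4 + 5·6^3 + 5·6^2 + 5·6 + 5 (b=6); 6→7: 5·7^5 + 5·7^4 + 5·7^3 + 5·7^2 + 5·7 + 5 = 98040; 98040−1 = 98039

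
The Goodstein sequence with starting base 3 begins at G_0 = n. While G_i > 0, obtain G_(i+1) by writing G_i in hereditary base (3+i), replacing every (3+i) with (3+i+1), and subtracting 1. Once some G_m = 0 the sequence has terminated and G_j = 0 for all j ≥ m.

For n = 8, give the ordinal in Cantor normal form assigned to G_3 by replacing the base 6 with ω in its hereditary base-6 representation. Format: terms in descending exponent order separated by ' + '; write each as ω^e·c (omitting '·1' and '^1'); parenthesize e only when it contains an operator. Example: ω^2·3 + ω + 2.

G_0=8  [base 3] 2·3 + 2  →[3↦4]→  2·4 + 2 = 10  −1 ⇒ G_1=9
G_1=9  [base 4] 2·4 + 1  →[4↦5]→  2·5 + 1 = 11  −1 ⇒ G_2=10
G_2=10  [base 5] 2·5  →[5↦6]→  2·6 = 12  −1 ⇒ G_3=11

ω + 5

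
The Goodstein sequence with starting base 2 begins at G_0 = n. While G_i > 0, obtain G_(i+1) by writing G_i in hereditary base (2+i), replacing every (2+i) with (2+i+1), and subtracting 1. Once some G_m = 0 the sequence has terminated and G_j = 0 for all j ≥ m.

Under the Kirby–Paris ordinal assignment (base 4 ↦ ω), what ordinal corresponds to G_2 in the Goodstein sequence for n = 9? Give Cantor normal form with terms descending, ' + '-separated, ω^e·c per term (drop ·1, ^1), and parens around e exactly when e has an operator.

base 2: 9 = 2^(2 + 1) + 1; at 3: 3^(3 + 1) + 1 = 82; next = 81
base 3: 81 = 3^(3 + 1); at 4: 4^(4 + 1) = 1024; next = 1023
base 4: 1023 = 3·4^4 + 3·4^3 + 3·4^2 + 3·4 + 3; at 5: 3·5^5 + 3·5^3 + 3·5^2 + 3·5 + 3 = 9843; next = 9842

ω^ω·3 + ω^3·3 + ω^2·3 + ω·3 + 3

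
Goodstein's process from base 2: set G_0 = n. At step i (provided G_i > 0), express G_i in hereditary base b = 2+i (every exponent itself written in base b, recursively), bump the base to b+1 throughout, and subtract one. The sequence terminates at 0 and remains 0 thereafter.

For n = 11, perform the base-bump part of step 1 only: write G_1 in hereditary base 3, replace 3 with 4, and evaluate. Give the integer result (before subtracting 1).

[0] 11 ≡ 2^(2 + 1) + 2 + 1 (base 2). Lift 3: 85. −1: 84.
[1] 84 ≡ 3^(3 + 1) + 3 (base 3). Lift 4: 1028. −1: 1027.

1028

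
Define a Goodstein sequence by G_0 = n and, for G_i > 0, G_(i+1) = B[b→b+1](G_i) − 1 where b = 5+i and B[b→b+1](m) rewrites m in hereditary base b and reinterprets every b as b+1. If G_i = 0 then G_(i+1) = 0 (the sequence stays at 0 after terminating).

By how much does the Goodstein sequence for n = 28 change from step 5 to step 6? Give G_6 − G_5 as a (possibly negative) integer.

7

[0] 28 ≡ 5^2 + 3 (base 5). Lift 6: 39. −1: 38.
[1] 38 ≡ 6^2 + 2 (base 6). Lift 7: 51. −1: 50.
[2] 50 ≡ 7^2 + 1 (base 7). Lift 8: 65. −1: 64.
[3] 64 ≡ 8^2 (base 8). Lift 9: 81. −1: 80.
[4] 80 ≡ 8·9 + 8 (base 9). Lift 10: 88. −1: 87.
[5] 87 ≡ 8·10 + 7 (base 10). Lift 11: 95. −1: 94.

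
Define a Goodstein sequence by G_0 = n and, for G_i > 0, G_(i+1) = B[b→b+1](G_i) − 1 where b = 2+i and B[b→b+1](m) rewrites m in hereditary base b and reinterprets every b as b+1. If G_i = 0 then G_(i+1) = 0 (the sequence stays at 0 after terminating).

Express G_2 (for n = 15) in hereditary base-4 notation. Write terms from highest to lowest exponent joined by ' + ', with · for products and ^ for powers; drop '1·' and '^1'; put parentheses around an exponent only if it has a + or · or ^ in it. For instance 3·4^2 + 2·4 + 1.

[0] 15 ≡ 2^(2 + 1) + 2^2 + 2 + 1 (base 2). Lift 3: 112. −1: 111.
[1] 111 ≡ 3^(3 + 1) + 3^3 + 3 (base 3). Lift 4: 1284. −1: 1283.

4^(4 + 1) + 4^4 + 3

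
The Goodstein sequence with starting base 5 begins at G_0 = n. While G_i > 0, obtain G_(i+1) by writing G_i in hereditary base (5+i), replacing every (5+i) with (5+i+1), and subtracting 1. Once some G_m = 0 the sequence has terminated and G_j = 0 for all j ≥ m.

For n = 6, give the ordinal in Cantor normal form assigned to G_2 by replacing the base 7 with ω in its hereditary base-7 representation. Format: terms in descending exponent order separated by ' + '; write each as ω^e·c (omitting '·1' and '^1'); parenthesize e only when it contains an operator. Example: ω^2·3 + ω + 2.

6

6 —HB5→ 5 + 1 —bump→ 6 + 1 = 7 —(−1)→ 6
6 —HB6→ 6 —bump→ 7 = 7 —(−1)→ 6
6 —HB7→ 6 —bump→ 6 = 6 —(−1)→ 5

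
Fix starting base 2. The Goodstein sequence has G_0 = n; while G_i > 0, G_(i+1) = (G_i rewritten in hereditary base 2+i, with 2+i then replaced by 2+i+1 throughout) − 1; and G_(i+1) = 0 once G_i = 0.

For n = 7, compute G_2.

259

base 2: 7 = 2^2 + 2 + 1; at 3: 3^3 + 3 + 1 = 31; next = 30
base 3: 30 = 3^3 + 3; at 4: 4^4 + 4 = 260; next = 259
base 4: 259 = 4^4 + 3; at 5: 5^5 + 3 = 3128; next = 3127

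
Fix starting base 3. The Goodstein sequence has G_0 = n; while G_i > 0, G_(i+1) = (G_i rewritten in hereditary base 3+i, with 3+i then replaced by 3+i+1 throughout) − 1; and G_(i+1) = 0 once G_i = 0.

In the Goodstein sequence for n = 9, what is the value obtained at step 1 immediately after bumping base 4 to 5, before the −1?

G_0=9  [base 3] 3^2  →[3↦4]→  4^2 = 16  −1 ⇒ G_1=15
G_1=15  [base 4] 3·4 + 3  →[4↦5]→  3·5 + 3 = 18  −1 ⇒ G_2=17

18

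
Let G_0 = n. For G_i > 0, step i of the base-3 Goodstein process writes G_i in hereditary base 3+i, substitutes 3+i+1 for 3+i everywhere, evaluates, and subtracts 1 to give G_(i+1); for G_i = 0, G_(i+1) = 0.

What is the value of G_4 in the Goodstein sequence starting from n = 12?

12 —HB3→ 3^2 + 3 —bump→ 4^2 + 4 = 20 —(−1)→ 19
19 —HB4→ 4^2 + 3 —bump→ 5^2 + 3 = 28 —(−1)→ 27
27 —HB5→ 5^2 + 2 —bump→ 6^2 + 2 = 38 —(−1)→ 37
37 —HB6→ 6^2 + 1 —bump→ 7^2 + 1 = 50 —(−1)→ 49
49 —HB7→ 7^2 —bump→ 8^2 = 64 —(−1)→ 63

49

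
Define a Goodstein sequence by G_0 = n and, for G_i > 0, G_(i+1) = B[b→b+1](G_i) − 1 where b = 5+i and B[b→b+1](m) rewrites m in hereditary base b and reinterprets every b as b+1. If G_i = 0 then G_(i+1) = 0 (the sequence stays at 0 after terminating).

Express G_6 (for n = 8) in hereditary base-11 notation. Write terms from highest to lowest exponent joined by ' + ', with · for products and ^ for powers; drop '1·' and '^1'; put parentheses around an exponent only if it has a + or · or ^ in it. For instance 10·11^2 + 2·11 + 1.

(0) 8|_5 = 5 + 3 ↦ 6 + 3|_6 = 9 ⇒ 8
(1) 8|_6 = 6 + 2 ↦ 7 + 2|_7 = 9 ⇒ 8
(2) 8|_7 = 7 + 1 ↦ 8 + 1|_8 = 9 ⇒ 8
(3) 8|_8 = 8 ↦ 9|_9 = 9 ⇒ 8
(4) 8|_9 = 8 ↦ 8|_10 = 8 ⇒ 7
(5) 7|_10 = 7 ↦ 7|_11 = 7 ⇒ 6
(6) 6|_11 = 6 ↦ 6|_12 = 6 ⇒ 5

6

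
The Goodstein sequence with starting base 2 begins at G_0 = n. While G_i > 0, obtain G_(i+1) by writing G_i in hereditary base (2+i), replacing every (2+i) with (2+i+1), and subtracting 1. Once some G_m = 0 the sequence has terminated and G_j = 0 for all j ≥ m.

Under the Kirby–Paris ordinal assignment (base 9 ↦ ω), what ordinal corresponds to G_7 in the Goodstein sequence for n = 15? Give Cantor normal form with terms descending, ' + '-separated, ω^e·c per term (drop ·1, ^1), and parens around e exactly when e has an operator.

ω^(ω + 1) + ω^7·7 + ω^6·7 + ω^5·7 + ω^4·7 + ω^3·7 + ω^2·7 + ω·7 + 6

G_0 = 15. HB_2(15) = 2^(2 + 1) + 2^2 + 2 + 1. Bump = 112. G_1 = 111.
G_1 = 111. HB_3(111) = 3^(3 + 1) + 3^3 + 3. Bump = 1284. G_2 = 1283.
G_2 = 1283. HB_4(1283) = 4^(4 + 1) + 4^4 + 3. Bump = 18753. G_3 = 18752.
G_3 = 18752. HB_5(18752) = 5^(5 + 1) + 5^5 + 2. Bump = 326594. G_4 = 326593.
G_4 = 326593. HB_6(326593) = 6^(6 + 1) + 6^6 + 1. Bump = 6588345. G_5 = 6588344.
G_5 = 6588344. HB_7(6588344) = 7^(7 + 1) + 7^7. Bump = 150994944. G_6 = 150994943.
G_6 = 150994943. HB_8(150994943) = 8^(8 + 1) + 7·8^7 + 7·8^6 + 7·8^5 + 7·8^4 + 7·8^3 + 7·8^2 + 7·8 + 7. Bump = 3524450281. G_7 = 3524450280.
G_7 = 3524450280. HB_9(3524450280) = 9^(9 + 1) + 7·9^7 + 7·9^6 + 7·9^5 + 7·9^4 + 7·9^3 + 7·9^2 + 7·9 + 6. Bump = 100077777776. G_8 = 100077777775.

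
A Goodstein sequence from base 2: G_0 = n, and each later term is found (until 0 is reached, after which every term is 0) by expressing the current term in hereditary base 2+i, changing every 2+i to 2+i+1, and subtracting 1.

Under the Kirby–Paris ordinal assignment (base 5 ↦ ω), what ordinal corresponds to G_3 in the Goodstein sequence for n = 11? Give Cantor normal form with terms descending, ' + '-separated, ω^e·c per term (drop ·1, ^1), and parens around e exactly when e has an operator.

ω^(ω + 1) + 2

base 2: 11 = 2^(2 + 1) + 2 + 1; at 3: 3^(3 + 1) + 3 + 1 = 85; next = 84
base 3: 84 = 3^(3 + 1) + 3; at 4: 4^(4 + 1) + 4 = 1028; next = 1027
base 4: 1027 = 4^(4 + 1) + 3; at 5: 5^(5 + 1) + 3 = 15628; next = 15627
base 5: 15627 = 5^(5 + 1) + 2; at 6: 6^(6 + 1) + 2 = 279938; next = 279937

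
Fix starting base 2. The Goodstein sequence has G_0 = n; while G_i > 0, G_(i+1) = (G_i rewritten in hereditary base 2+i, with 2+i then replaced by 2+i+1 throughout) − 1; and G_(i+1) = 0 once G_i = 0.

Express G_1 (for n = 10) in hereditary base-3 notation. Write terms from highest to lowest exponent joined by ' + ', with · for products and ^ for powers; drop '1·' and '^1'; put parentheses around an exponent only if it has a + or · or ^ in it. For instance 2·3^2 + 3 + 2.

3^(3 + 1) + 2

G_0=10  [base 2] 2^(2 + 1) + 2  →[2↦3]→  3^(3 + 1) + 3 = 84  −1 ⇒ G_1=83
G_1=83  [base 3] 3^(3 + 1) + 2  →[3↦4]→  4^(4 + 1) + 2 = 1026  −1 ⇒ G_2=1025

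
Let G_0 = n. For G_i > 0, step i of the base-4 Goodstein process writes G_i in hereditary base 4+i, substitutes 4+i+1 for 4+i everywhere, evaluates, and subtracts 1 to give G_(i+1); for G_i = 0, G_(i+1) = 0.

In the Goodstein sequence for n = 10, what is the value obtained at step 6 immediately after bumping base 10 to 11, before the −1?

14

G_0=10  [base 4] 2·4 + 2  →[4↦5]→  2·5 + 2 = 12  −1 ⇒ G_1=11
G_1=11  [base 5] 2·5 + 1  →[5↦6]→  2·6 + 1 = 13  −1 ⇒ G_2=12
G_2=12  [base 6] 2·6  →[6↦7]→  2·7 = 14  −1 ⇒ G_3=13
G_3=13  [base 7] 7 + 6  →[7↦8]→  8 + 6 = 14  −1 ⇒ G_4=13
G_4=13  [base 8] 8 + 5  →[8↦9]→  9 + 5 = 14  −1 ⇒ G_5=13
G_5=13  [base 9] 9 + 4  →[9↦10]→  10 + 4 = 14  −1 ⇒ G_6=13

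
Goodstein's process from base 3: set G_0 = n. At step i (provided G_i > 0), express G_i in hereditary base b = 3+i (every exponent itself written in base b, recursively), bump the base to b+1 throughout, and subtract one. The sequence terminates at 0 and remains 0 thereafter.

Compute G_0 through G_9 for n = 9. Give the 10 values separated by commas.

9, 15, 17, 19, 21, 23, 24, 25, 26, 27

[0] 9 ≡ 3^2 (base 3). Lift 4: 16. −1: 15.
[1] 15 ≡ 3·4 + 3 (base 4). Lift 5: 18. −1: 17.
[2] 17 ≡ 3·5 + 2 (base 5). Lift 6: 20. −1: 19.
[3] 19 ≡ 3·6 + 1 (base 6). Lift 7: 22. −1: 21.
[4] 21 ≡ 3·7 (base 7). Lift 8: 24. −1: 23.
[5] 23 ≡ 2·8 + 7 (base 8). Lift 9: 25. −1: 24.
[6] 24 ≡ 2·9 + 6 (base 9). Lift 10: 26. −1: 25.
[7] 25 ≡ 2·10 + 5 (base 10). Lift 11: 27. −1: 26.
[8] 26 ≡ 2·11 + 4 (base 11). Lift 12: 28. −1: 27.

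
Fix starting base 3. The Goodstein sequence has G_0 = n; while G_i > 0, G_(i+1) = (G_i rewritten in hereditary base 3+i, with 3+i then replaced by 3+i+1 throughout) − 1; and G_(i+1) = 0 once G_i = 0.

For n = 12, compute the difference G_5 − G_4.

[0] 12 ≡ 3^2 + 3 (base 3). Lift 4: 20. −1: 19.
[1] 19 ≡ 4^2 + 3 (base 4). Lift 5: 28. −1: 27.
[2] 27 ≡ 5^2 + 2 (base 5). Lift 6: 38. −1: 37.
[3] 37 ≡ 6^2 + 1 (base 6). Lift 7: 50. −1: 49.
[4] 49 ≡ 7^2 (base 7). Lift 8: 64. −1: 63.

14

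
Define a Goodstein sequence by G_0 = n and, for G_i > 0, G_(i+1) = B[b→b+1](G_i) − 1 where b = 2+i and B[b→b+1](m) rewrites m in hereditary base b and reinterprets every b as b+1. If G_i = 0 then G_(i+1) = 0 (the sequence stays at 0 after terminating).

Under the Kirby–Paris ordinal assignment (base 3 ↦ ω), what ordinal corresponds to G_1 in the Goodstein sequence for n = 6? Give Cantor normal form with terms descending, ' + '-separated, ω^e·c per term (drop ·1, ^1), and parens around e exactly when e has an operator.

[0] 6 ≡ 2^2 + 2 (base 2). Lift 3: 30. −1: 29.
[1] 29 ≡ 3^3 + 2 (base 3). Lift 4: 258. −1: 257.

ω^ω + 2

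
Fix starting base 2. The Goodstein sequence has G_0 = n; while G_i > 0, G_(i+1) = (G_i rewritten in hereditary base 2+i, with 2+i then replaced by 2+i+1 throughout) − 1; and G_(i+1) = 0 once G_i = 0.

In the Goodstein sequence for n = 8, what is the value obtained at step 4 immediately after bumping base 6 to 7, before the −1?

8 —HB2→ 2^(2 + 1) —bump→ 3^(3 + 1) = 81 —(−1)→ 80
80 —HB3→ 2·3^3 + 2·3^2 + 2·3 + 2 —bump→ 2·4^4 + 2·4^2 + 2·4 + 2 = 554 —(−1)→ 553
553 —HB4→ 2·4^4 + 2·4^2 + 2·4 + 1 —bump→ 2·5^5 + 2·5^2 + 2·5 + 1 = 6311 —(−1)→ 6310
6310 —HB5→ 2·5^5 + 2·5^2 + 2·5 —bump→ 2·6^6 + 2·6^2 + 2·6 = 93396 —(−1)→ 93395

1647196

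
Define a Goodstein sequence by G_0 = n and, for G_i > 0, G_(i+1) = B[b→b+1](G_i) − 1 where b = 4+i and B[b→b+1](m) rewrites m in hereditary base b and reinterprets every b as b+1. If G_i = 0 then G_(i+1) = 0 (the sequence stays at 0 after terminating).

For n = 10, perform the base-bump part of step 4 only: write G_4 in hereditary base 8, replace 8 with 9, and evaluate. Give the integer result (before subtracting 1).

G_0 = 10. HB_4(10) = 2·4 + 2. Bump = 12. G_1 = 11.
G_1 = 11. HB_5(11) = 2·5 + 1. Bump = 13. G_2 = 12.
G_2 = 12. HB_6(12) = 2·6. Bump = 14. G_3 = 13.
G_3 = 13. HB_7(13) = 7 + 6. Bump = 14. G_4 = 13.
G_4 = 13. HB_8(13) = 8 + 5. Bump = 14. G_5 = 13.

14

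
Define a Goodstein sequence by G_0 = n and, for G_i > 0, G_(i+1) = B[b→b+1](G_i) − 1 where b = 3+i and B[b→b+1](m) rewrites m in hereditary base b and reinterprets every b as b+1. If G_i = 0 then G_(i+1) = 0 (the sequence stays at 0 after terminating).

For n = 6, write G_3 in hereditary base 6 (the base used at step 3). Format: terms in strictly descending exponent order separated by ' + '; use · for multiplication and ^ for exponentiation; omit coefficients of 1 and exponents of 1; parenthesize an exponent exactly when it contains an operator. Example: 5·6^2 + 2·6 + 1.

6 + 1

G_0=6  [base 3] 2·3  →[3↦4]→  2·4 = 8  −1 ⇒ G_1=7
G_1=7  [base 4] 4 + 3  →[4↦5]→  5 + 3 = 8  −1 ⇒ G_2=7
G_2=7  [base 5] 5 + 2  →[5↦6]→  6 + 2 = 8  −1 ⇒ G_3=7
G_3=7  [base 6] 6 + 1  →[6↦7]→  7 + 1 = 8  −1 ⇒ G_4=7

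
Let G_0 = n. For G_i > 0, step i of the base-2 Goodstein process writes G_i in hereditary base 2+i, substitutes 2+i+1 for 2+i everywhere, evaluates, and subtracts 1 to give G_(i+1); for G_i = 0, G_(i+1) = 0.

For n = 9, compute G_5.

2471826

base 2: 9 = 2^(2 + 1) + 1; at 3: 3^(3 + 1) + 1 = 82; next = 81
base 3: 81 = 3^(3 + 1); at 4: 4^(4 + 1) = 1024; next = 1023
base 4: 1023 = 3·4^4 + 3·4^3 + 3·4^2 + 3·4 + 3; at 5: 3·5^5 + 3·5^3 + 3·5^2 + 3·5 + 3 = 9843; next = 9842
base 5: 9842 = 3·5^5 + 3·5^3 + 3·5^2 + 3·5 + 2; at 6: 3·6^6 + 3·6^3 + 3·6^2 + 3·6 + 2 = 140744; next = 140743
base 6: 140743 = 3·6^6 + 3·6^3 + 3·6^2 + 3·6 + 1; at 7: 3·7^7 + 3·7^3 + 3·7^2 + 3·7 + 1 = 2471827; next = 2471826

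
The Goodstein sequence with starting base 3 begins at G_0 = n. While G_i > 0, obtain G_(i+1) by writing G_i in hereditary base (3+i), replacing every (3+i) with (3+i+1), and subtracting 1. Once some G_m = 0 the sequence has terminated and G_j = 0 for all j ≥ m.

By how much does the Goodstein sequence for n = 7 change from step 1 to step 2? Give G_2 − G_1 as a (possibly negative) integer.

base 3: 7 = 2·3 + 1; at 4: 2·4 + 1 = 9; next = 8
base 4: 8 = 2·4; at 5: 2·5 = 10; next = 9

1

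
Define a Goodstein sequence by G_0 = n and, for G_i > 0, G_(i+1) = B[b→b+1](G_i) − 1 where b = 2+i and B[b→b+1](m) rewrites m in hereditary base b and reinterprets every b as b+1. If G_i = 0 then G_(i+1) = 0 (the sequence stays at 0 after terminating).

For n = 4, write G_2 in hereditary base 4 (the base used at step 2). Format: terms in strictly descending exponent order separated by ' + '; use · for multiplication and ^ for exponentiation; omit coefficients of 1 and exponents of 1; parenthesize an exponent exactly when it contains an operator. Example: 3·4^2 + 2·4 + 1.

[0] 4 ≡ 2^2 (base 2). Lift 3: 27. −1: 26.
[1] 26 ≡ 2·3^2 + 2·3 + 2 (base 3). Lift 4: 42. −1: 41.
[2] 41 ≡ 2·4^2 + 2·4 + 1 (base 4). Lift 5: 61. −1: 60.

2·4^2 + 2·4 + 1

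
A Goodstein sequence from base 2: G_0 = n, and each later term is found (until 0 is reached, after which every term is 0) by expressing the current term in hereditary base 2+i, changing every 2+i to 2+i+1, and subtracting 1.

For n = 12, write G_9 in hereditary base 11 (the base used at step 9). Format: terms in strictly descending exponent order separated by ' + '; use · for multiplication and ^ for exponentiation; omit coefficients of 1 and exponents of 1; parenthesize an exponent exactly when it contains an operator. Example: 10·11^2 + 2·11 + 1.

12 —HB2→ 2^(2 + 1) + 2^2 —bump→ 3^(3 + 1) + 3^3 = 108 —(−1)→ 107
107 —HB3→ 3^(3 + 1) + 2·3^2 + 2·3 + 2 —bump→ 4^(4 + 1) + 2·4^2 + 2·4 + 2 = 1066 —(−1)→ 1065
1065 —HB4→ 4^(4 + 1) + 2·4^2 + 2·4 + 1 —bump→ 5^(5 + 1) + 2·5^2 + 2·5 + 1 = 15686 —(−1)→ 15685
15685 —HB5→ 5^(5 + 1) + 2·5^2 + 2·5 —bump→ 6^(6 + 1) + 2·6^2 + 2·6 = 280020 —(−1)→ 280019
280019 —HB6→ 6^(6 + 1) + 2·6^2 + 6 + 5 —bump→ 7^(7 + 1) + 2·7^2 + 7 + 5 = 5764911 —(−1)→ 5764910
5764910 —HB7→ 7^(7 + 1) + 2·7^2 + 7 + 4 —bump→ 8^(8 + 1) + 2·8^2 + 8 + 4 = 134217868 —(−1)→ 134217867
134217867 —HB8→ 8^(8 + 1) + 2·8^2 + 8 + 3 —bump→ 9^(9 + 1) + 2·9^2 + 9 + 3 = 3486784575 —(−1)→ 3486784574
3486784574 —HB9→ 9^(9 + 1) + 2·9^2 + 9 + 2 —bump→ 10^(10 + 1) + 2·10^2 + 10 + 2 = 100000000212 —(−1)→ 100000000211
100000000211 —HB10→ 10^(10 + 1) + 2·10^2 + 10 + 1 —bump→ 11^(11 + 1) + 2·11^2 + 11 + 1 = 3138428376975 —(−1)→ 3138428376974

11^(11 + 1) + 2·11^2 + 11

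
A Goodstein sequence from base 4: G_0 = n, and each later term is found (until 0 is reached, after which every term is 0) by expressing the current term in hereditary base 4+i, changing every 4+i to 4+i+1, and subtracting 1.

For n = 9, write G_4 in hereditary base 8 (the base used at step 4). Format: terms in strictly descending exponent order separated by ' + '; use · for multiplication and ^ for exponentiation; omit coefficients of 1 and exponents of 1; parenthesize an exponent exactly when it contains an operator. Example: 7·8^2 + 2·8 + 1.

8 + 3

G_0=9  [base 4] 2·4 + 1  →[4↦5]→  2·5 + 1 = 11  −1 ⇒ G_1=10
G_1=10  [base 5] 2·5  →[5↦6]→  2·6 = 12  −1 ⇒ G_2=11
G_2=11  [base 6] 6 + 5  →[6↦7]→  7 + 5 = 12  −1 ⇒ G_3=11
G_3=11  [base 7] 7 + 4  →[7↦8]→  8 + 4 = 12  −1 ⇒ G_4=11
G_4=11  [base 8] 8 + 3  →[8↦9]→  9 + 3 = 12  −1 ⇒ G_5=11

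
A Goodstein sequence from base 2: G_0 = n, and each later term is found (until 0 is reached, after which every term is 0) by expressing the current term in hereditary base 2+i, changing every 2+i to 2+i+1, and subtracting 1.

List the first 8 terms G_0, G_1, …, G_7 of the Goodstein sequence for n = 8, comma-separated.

8 —HB2→ 2^(2 + 1) —bump→ 3^(3 + 1) = 81 —(−1)→ 80
80 —HB3→ 2·3^3 + 2·3^2 + 2·3 + 2 —bump→ 2·4^4 + 2·4^2 + 2·4 + 2 = 554 —(−1)→ 553
553 —HB4→ 2·4^4 + 2·4^2 + 2·4 + 1 —bump→ 2·5^5 + 2·5^2 + 2·5 + 1 = 6311 —(−1)→ 6310
6310 —HB5→ 2·5^5 + 2·5^2 + 2·5 —bump→ 2·6^6 + 2·6^2 + 2·6 = 93396 —(−1)→ 93395
93395 —HB6→ 2·6^6 + 2·6^2 + 6 + 5 —bump→ 2·7^7 + 2·7^2 + 7 + 5 = 1647196 —(−1)→ 1647195
1647195 —HB7→ 2·7^7 + 2·7^2 + 7 + 4 —bump→ 2·8^8 + 2·8^2 + 8 + 4 = 33554572 —(−1)→ 33554571
33554571 —HB8→ 2·8^8 + 2·8^2 + 8 + 3 —bump→ 2·9^9 + 2·9^2 + 9 + 3 = 774841152 —(−1)→ 774841151

8, 80, 553, 6310, 93395, 1647195, 33554571, 774841151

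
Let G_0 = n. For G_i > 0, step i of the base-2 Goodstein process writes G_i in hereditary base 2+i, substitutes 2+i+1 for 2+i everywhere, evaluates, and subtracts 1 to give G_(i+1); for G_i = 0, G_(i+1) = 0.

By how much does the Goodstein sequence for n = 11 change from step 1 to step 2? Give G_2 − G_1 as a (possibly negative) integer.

G_0 = 11. HB_2(11) = 2^(2 + 1) + 2 + 1. Bump = 85. G_1 = 84.
G_1 = 84. HB_3(84) = 3^(3 + 1) + 3. Bump = 1028. G_2 = 1027.

943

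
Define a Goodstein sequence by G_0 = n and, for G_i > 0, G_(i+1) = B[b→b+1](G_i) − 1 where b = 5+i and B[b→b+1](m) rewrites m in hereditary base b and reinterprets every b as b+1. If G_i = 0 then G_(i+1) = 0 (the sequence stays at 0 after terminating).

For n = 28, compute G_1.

38

G_0 = 28. HB_5(28) = 5^2 + 3. Bump = 39. G_1 = 38.
G_1 = 38. HB_6(38) = 6^2 + 2. Bump = 51. G_2 = 50.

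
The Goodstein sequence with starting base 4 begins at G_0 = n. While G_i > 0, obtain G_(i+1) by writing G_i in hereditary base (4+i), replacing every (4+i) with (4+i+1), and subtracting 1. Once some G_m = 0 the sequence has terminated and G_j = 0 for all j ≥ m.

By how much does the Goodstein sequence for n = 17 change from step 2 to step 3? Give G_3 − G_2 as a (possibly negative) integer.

4

17 —HB4→ 4^2 + 1 —bump→ 5^2 + 1 = 26 —(−1)→ 25
25 —HB5→ 5^2 —bump→ 6^2 = 36 —(−1)→ 35
35 —HB6→ 5·6 + 5 —bump→ 5·7 + 5 = 40 —(−1)→ 39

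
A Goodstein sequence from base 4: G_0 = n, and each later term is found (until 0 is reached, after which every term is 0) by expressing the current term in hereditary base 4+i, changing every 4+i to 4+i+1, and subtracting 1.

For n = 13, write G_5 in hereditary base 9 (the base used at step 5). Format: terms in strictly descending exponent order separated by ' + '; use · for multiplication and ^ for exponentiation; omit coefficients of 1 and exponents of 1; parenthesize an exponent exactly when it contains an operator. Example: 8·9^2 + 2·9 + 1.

G_0=13  [base 4] 3·4 + 1  →[4↦5]→  3·5 + 1 = 16  −1 ⇒ G_1=15
G_1=15  [base 5] 3·5  →[5↦6]→  3·6 = 18  −1 ⇒ G_2=17
G_2=17  [base 6] 2·6 + 5  →[6↦7]→  2·7 + 5 = 19  −1 ⇒ G_3=18
G_3=18  [base 7] 2·7 + 4  →[7↦8]→  2·8 + 4 = 20  −1 ⇒ G_4=19
G_4=19  [base 8] 2·8 + 3  →[8↦9]→  2·9 + 3 = 21  −1 ⇒ G_5=20

2·9 + 2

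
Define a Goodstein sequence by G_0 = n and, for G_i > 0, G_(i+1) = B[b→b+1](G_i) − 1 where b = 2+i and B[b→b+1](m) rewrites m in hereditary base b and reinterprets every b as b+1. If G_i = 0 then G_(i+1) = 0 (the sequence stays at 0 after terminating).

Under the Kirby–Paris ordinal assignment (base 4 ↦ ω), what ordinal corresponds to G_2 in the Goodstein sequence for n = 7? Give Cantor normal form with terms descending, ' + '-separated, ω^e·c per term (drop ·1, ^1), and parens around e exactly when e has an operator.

base 2: 7 = 2^2 + 2 + 1; at 3: 3^3 + 3 + 1 = 31; next = 30
base 3: 30 = 3^3 + 3; at 4: 4^4 + 4 = 260; next = 259
base 4: 259 = 4^4 + 3; at 5: 5^5 + 3 = 3128; next = 3127

ω^ω + 3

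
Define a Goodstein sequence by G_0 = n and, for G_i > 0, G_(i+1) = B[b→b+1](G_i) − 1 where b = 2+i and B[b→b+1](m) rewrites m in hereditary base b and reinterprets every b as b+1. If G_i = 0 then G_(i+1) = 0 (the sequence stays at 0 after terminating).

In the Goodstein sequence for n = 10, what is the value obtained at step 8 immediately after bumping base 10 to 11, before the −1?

G_0=10  [base 2] 2^(2 + 1) + 2  →[2↦3]→  3^(3 + 1) + 3 = 84  −1 ⇒ G_1=83
G_1=83  [base 3] 3^(3 + 1) + 2  →[3↦4]→  4^(4 + 1) + 2 = 1026  −1 ⇒ G_2=1025
G_2=1025  [base 4] 4^(4 + 1) + 1  →[4↦5]→  5^(5 + 1) + 1 = 15626  −1 ⇒ G_3=15625
G_3=15625  [base 5] 5^(5 + 1)  →[5↦6]→  6^(6 + 1) = 279936  −1 ⇒ G_4=279935
G_4=279935  [base 6] 5·6^6 + 5·6^5 + 5·6^4 + 5·6^3 + 5·6^2 + 5·6 + 5  →[6↦7]→  5·7^7 + 5·7^5 + 5·7^4 + 5·7^3 + 5·7^2 + 5·7 + 5 = 4215755  −1 ⇒ G_5=4215754
G_5=4215754  [base 7] 5·7^7 + 5·7^5 + 5·7^4 + 5·7^3 + 5·7^2 + 5·7 + 4  →[7↦8]→  5·8^8 + 5·8^5 + 5·8^4 + 5·8^3 + 5·8^2 + 5·8 + 4 = 84073324  −1 ⇒ G_6=84073323
G_6=84073323  [base 8] 5·8^8 + 5·8^5 + 5·8^4 + 5·8^3 + 5·8^2 + 5·8 + 3  →[8↦9]→  5·9^9 + 5·9^5 + 5·9^4 + 5·9^3 + 5·9^2 + 5·9 + 3 = 1937434593  −1 ⇒ G_7=1937434592
G_7=1937434592  [base 9] 5·9^9 + 5·9^5 + 5·9^4 + 5·9^3 + 5·9^2 + 5·9 + 2  →[9↦10]→  5·10^10 + 5·10^5 + 5·10^4 + 5·10^3 + 5·10^2 + 5·10 + 2 = 50000555552  −1 ⇒ G_8=50000555551

1426559238831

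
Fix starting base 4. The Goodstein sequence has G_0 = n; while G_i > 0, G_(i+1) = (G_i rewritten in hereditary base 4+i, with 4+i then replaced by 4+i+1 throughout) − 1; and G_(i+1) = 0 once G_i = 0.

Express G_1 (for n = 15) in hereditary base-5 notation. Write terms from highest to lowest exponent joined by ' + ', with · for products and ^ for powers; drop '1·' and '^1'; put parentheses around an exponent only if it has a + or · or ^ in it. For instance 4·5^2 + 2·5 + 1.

3·5 + 2

G_0=15  [base 4] 3·4 + 3  →[4↦5]→  3·5 + 3 = 18  −1 ⇒ G_1=17
G_1=17  [base 5] 3·5 + 2  →[5↦6]→  3·6 + 2 = 20  −1 ⇒ G_2=19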